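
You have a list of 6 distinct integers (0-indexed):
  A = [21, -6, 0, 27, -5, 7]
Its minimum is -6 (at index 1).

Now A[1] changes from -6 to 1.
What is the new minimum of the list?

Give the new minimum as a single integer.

Answer: -5

Derivation:
Old min = -6 (at index 1)
Change: A[1] -6 -> 1
Changed element WAS the min. Need to check: is 1 still <= all others?
  Min of remaining elements: -5
  New min = min(1, -5) = -5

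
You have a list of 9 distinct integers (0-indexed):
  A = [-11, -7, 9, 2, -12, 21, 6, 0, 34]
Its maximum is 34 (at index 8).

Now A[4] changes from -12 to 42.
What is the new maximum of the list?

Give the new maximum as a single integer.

Answer: 42

Derivation:
Old max = 34 (at index 8)
Change: A[4] -12 -> 42
Changed element was NOT the old max.
  New max = max(old_max, new_val) = max(34, 42) = 42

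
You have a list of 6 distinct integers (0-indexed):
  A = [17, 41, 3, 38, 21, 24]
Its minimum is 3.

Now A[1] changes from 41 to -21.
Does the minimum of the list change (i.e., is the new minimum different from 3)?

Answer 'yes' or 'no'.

Answer: yes

Derivation:
Old min = 3
Change: A[1] 41 -> -21
Changed element was NOT the min; min changes only if -21 < 3.
New min = -21; changed? yes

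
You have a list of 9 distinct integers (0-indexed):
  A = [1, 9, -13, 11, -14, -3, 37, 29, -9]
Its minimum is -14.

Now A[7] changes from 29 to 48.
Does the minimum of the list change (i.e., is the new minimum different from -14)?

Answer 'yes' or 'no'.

Answer: no

Derivation:
Old min = -14
Change: A[7] 29 -> 48
Changed element was NOT the min; min changes only if 48 < -14.
New min = -14; changed? no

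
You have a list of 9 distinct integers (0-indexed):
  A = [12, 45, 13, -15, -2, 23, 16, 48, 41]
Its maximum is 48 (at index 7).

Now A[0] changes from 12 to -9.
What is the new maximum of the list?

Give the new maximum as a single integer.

Old max = 48 (at index 7)
Change: A[0] 12 -> -9
Changed element was NOT the old max.
  New max = max(old_max, new_val) = max(48, -9) = 48

Answer: 48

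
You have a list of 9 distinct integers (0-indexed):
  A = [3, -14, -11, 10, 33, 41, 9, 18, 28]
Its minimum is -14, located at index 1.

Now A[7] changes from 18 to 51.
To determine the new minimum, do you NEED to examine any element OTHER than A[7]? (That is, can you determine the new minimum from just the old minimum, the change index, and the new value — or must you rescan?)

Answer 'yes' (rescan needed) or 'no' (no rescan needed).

Answer: no

Derivation:
Old min = -14 at index 1
Change at index 7: 18 -> 51
Index 7 was NOT the min. New min = min(-14, 51). No rescan of other elements needed.
Needs rescan: no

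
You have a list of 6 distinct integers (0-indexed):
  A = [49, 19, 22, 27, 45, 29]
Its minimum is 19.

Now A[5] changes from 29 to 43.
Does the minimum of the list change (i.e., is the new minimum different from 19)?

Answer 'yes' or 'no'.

Old min = 19
Change: A[5] 29 -> 43
Changed element was NOT the min; min changes only if 43 < 19.
New min = 19; changed? no

Answer: no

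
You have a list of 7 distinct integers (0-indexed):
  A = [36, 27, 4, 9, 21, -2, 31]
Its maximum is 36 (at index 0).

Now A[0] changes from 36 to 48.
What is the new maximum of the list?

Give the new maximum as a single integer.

Old max = 36 (at index 0)
Change: A[0] 36 -> 48
Changed element WAS the max -> may need rescan.
  Max of remaining elements: 31
  New max = max(48, 31) = 48

Answer: 48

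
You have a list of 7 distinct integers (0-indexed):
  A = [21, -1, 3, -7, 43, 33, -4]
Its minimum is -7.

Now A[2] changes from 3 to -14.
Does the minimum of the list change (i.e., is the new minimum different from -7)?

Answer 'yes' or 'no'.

Old min = -7
Change: A[2] 3 -> -14
Changed element was NOT the min; min changes only if -14 < -7.
New min = -14; changed? yes

Answer: yes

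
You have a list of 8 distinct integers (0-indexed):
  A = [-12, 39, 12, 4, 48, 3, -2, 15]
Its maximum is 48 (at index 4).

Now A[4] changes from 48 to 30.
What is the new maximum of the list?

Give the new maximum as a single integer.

Old max = 48 (at index 4)
Change: A[4] 48 -> 30
Changed element WAS the max -> may need rescan.
  Max of remaining elements: 39
  New max = max(30, 39) = 39

Answer: 39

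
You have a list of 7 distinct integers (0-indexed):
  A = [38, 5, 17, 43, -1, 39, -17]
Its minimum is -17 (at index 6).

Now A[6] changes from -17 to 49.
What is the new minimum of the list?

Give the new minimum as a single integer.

Answer: -1

Derivation:
Old min = -17 (at index 6)
Change: A[6] -17 -> 49
Changed element WAS the min. Need to check: is 49 still <= all others?
  Min of remaining elements: -1
  New min = min(49, -1) = -1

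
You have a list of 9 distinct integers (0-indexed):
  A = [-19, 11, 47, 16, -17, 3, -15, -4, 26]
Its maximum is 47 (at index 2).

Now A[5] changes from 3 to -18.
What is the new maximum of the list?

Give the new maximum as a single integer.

Old max = 47 (at index 2)
Change: A[5] 3 -> -18
Changed element was NOT the old max.
  New max = max(old_max, new_val) = max(47, -18) = 47

Answer: 47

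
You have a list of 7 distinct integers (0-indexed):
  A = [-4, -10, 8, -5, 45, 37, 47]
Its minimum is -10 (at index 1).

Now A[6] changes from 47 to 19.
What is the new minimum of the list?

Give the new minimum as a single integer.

Old min = -10 (at index 1)
Change: A[6] 47 -> 19
Changed element was NOT the old min.
  New min = min(old_min, new_val) = min(-10, 19) = -10

Answer: -10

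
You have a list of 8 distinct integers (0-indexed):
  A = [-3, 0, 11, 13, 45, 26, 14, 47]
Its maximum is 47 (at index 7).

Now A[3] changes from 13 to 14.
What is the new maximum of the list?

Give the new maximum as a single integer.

Old max = 47 (at index 7)
Change: A[3] 13 -> 14
Changed element was NOT the old max.
  New max = max(old_max, new_val) = max(47, 14) = 47

Answer: 47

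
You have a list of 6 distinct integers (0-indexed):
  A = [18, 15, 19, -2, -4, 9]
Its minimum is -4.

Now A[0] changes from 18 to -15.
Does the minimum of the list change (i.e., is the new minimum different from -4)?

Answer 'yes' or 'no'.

Old min = -4
Change: A[0] 18 -> -15
Changed element was NOT the min; min changes only if -15 < -4.
New min = -15; changed? yes

Answer: yes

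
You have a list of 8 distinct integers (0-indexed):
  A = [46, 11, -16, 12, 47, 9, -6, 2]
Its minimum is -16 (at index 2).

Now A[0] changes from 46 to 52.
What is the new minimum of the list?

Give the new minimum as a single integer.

Old min = -16 (at index 2)
Change: A[0] 46 -> 52
Changed element was NOT the old min.
  New min = min(old_min, new_val) = min(-16, 52) = -16

Answer: -16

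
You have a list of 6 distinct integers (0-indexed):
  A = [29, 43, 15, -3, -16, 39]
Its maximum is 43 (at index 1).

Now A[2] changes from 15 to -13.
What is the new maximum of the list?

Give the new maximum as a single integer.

Answer: 43

Derivation:
Old max = 43 (at index 1)
Change: A[2] 15 -> -13
Changed element was NOT the old max.
  New max = max(old_max, new_val) = max(43, -13) = 43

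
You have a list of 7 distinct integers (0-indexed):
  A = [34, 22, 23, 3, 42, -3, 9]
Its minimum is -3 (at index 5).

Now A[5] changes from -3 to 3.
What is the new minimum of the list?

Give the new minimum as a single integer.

Old min = -3 (at index 5)
Change: A[5] -3 -> 3
Changed element WAS the min. Need to check: is 3 still <= all others?
  Min of remaining elements: 3
  New min = min(3, 3) = 3

Answer: 3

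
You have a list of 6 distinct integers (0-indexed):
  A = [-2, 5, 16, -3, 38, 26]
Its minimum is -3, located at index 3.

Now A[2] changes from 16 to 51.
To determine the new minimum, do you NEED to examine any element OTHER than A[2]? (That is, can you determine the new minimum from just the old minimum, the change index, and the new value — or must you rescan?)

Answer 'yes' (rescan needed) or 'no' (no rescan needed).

Old min = -3 at index 3
Change at index 2: 16 -> 51
Index 2 was NOT the min. New min = min(-3, 51). No rescan of other elements needed.
Needs rescan: no

Answer: no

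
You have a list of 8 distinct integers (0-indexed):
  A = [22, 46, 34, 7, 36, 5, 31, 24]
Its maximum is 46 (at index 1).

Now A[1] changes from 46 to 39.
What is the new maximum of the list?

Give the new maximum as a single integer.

Old max = 46 (at index 1)
Change: A[1] 46 -> 39
Changed element WAS the max -> may need rescan.
  Max of remaining elements: 36
  New max = max(39, 36) = 39

Answer: 39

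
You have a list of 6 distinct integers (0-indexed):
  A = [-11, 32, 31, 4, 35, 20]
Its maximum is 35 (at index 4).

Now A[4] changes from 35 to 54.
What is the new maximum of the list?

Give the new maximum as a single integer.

Answer: 54

Derivation:
Old max = 35 (at index 4)
Change: A[4] 35 -> 54
Changed element WAS the max -> may need rescan.
  Max of remaining elements: 32
  New max = max(54, 32) = 54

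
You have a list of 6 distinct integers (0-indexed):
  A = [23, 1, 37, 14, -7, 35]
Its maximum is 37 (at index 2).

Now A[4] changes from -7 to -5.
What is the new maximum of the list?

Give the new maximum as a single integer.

Answer: 37

Derivation:
Old max = 37 (at index 2)
Change: A[4] -7 -> -5
Changed element was NOT the old max.
  New max = max(old_max, new_val) = max(37, -5) = 37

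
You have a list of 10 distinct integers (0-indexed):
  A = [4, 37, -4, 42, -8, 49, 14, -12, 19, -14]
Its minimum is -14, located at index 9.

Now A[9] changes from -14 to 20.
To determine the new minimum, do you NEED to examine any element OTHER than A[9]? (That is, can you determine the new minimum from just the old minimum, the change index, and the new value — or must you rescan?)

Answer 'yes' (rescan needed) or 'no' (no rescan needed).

Old min = -14 at index 9
Change at index 9: -14 -> 20
Index 9 WAS the min and new value 20 > old min -14. Must rescan other elements to find the new min.
Needs rescan: yes

Answer: yes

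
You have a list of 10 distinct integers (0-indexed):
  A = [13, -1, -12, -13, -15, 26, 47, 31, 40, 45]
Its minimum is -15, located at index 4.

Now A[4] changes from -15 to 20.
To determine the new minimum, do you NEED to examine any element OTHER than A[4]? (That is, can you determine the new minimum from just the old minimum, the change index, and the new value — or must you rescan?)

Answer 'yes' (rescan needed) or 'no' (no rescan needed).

Old min = -15 at index 4
Change at index 4: -15 -> 20
Index 4 WAS the min and new value 20 > old min -15. Must rescan other elements to find the new min.
Needs rescan: yes

Answer: yes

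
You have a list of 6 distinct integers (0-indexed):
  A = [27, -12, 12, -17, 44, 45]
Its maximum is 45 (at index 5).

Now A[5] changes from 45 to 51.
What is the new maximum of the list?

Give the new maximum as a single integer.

Answer: 51

Derivation:
Old max = 45 (at index 5)
Change: A[5] 45 -> 51
Changed element WAS the max -> may need rescan.
  Max of remaining elements: 44
  New max = max(51, 44) = 51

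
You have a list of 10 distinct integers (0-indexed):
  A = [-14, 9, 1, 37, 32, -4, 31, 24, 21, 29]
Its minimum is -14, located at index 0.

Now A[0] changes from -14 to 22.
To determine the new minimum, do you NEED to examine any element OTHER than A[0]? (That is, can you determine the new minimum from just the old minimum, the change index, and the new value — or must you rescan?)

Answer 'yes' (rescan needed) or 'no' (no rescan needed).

Old min = -14 at index 0
Change at index 0: -14 -> 22
Index 0 WAS the min and new value 22 > old min -14. Must rescan other elements to find the new min.
Needs rescan: yes

Answer: yes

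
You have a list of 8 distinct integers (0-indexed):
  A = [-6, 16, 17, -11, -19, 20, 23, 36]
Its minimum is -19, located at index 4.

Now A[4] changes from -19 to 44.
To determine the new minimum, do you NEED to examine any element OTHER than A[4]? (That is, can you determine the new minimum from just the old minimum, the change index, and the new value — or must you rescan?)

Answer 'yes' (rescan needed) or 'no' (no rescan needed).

Old min = -19 at index 4
Change at index 4: -19 -> 44
Index 4 WAS the min and new value 44 > old min -19. Must rescan other elements to find the new min.
Needs rescan: yes

Answer: yes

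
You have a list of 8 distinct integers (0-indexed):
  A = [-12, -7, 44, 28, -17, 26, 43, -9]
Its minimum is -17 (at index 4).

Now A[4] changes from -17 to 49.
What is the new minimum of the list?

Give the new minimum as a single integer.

Answer: -12

Derivation:
Old min = -17 (at index 4)
Change: A[4] -17 -> 49
Changed element WAS the min. Need to check: is 49 still <= all others?
  Min of remaining elements: -12
  New min = min(49, -12) = -12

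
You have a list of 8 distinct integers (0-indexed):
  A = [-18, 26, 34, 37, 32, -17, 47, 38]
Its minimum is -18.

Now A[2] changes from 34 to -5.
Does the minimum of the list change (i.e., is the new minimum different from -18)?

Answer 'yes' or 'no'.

Answer: no

Derivation:
Old min = -18
Change: A[2] 34 -> -5
Changed element was NOT the min; min changes only if -5 < -18.
New min = -18; changed? no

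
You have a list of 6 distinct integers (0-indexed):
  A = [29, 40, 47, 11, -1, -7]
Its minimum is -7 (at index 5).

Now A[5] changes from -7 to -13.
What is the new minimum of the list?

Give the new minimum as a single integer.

Answer: -13

Derivation:
Old min = -7 (at index 5)
Change: A[5] -7 -> -13
Changed element WAS the min. Need to check: is -13 still <= all others?
  Min of remaining elements: -1
  New min = min(-13, -1) = -13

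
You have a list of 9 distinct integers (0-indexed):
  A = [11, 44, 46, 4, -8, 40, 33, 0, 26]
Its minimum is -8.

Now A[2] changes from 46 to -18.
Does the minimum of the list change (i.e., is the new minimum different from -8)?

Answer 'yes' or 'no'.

Answer: yes

Derivation:
Old min = -8
Change: A[2] 46 -> -18
Changed element was NOT the min; min changes only if -18 < -8.
New min = -18; changed? yes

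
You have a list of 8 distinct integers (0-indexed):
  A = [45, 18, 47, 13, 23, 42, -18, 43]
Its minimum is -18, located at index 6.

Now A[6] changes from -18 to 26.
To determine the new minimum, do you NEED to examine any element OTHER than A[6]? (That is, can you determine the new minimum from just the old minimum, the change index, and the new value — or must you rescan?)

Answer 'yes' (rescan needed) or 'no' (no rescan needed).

Old min = -18 at index 6
Change at index 6: -18 -> 26
Index 6 WAS the min and new value 26 > old min -18. Must rescan other elements to find the new min.
Needs rescan: yes

Answer: yes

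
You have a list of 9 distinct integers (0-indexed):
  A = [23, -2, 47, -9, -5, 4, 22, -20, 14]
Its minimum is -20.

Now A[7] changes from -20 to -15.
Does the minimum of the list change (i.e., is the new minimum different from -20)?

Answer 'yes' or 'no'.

Old min = -20
Change: A[7] -20 -> -15
Changed element was the min; new min must be rechecked.
New min = -15; changed? yes

Answer: yes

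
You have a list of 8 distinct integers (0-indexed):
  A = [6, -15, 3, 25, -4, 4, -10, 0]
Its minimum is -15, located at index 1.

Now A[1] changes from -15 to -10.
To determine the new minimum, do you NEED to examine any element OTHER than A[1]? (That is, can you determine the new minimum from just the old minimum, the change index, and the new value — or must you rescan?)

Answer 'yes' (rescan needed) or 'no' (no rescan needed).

Answer: yes

Derivation:
Old min = -15 at index 1
Change at index 1: -15 -> -10
Index 1 WAS the min and new value -10 > old min -15. Must rescan other elements to find the new min.
Needs rescan: yes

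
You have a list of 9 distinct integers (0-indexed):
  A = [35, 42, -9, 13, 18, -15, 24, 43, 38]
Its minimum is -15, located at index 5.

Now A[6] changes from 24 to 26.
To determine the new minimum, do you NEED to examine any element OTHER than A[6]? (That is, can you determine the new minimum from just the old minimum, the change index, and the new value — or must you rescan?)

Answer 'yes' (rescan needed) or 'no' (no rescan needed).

Old min = -15 at index 5
Change at index 6: 24 -> 26
Index 6 was NOT the min. New min = min(-15, 26). No rescan of other elements needed.
Needs rescan: no

Answer: no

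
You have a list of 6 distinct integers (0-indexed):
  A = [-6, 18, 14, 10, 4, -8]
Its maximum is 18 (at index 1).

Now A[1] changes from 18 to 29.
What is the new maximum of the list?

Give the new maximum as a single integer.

Old max = 18 (at index 1)
Change: A[1] 18 -> 29
Changed element WAS the max -> may need rescan.
  Max of remaining elements: 14
  New max = max(29, 14) = 29

Answer: 29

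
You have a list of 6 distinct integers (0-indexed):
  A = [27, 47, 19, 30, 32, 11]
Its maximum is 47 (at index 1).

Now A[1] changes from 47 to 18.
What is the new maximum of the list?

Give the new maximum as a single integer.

Answer: 32

Derivation:
Old max = 47 (at index 1)
Change: A[1] 47 -> 18
Changed element WAS the max -> may need rescan.
  Max of remaining elements: 32
  New max = max(18, 32) = 32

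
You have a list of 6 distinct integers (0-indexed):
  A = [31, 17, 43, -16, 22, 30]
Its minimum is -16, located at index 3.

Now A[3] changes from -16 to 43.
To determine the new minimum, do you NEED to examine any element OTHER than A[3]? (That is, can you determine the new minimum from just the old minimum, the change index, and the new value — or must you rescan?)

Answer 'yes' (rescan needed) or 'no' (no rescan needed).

Answer: yes

Derivation:
Old min = -16 at index 3
Change at index 3: -16 -> 43
Index 3 WAS the min and new value 43 > old min -16. Must rescan other elements to find the new min.
Needs rescan: yes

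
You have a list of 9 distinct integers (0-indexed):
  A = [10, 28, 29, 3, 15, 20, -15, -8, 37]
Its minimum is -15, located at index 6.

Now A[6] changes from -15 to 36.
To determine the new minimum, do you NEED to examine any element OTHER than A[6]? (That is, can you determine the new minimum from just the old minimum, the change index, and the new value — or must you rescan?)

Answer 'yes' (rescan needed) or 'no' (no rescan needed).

Old min = -15 at index 6
Change at index 6: -15 -> 36
Index 6 WAS the min and new value 36 > old min -15. Must rescan other elements to find the new min.
Needs rescan: yes

Answer: yes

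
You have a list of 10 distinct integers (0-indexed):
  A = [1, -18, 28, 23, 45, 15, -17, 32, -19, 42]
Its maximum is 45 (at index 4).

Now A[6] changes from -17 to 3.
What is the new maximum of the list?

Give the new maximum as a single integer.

Answer: 45

Derivation:
Old max = 45 (at index 4)
Change: A[6] -17 -> 3
Changed element was NOT the old max.
  New max = max(old_max, new_val) = max(45, 3) = 45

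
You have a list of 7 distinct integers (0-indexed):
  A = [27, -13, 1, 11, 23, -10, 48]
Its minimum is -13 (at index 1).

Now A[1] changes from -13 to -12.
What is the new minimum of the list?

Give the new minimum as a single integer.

Old min = -13 (at index 1)
Change: A[1] -13 -> -12
Changed element WAS the min. Need to check: is -12 still <= all others?
  Min of remaining elements: -10
  New min = min(-12, -10) = -12

Answer: -12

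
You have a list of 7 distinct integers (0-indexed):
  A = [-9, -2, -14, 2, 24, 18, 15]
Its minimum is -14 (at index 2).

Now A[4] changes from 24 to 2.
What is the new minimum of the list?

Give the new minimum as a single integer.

Old min = -14 (at index 2)
Change: A[4] 24 -> 2
Changed element was NOT the old min.
  New min = min(old_min, new_val) = min(-14, 2) = -14

Answer: -14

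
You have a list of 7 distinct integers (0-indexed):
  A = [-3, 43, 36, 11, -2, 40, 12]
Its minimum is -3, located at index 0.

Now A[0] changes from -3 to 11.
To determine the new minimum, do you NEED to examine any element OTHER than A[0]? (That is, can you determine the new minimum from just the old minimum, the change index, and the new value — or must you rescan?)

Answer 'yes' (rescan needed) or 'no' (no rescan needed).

Answer: yes

Derivation:
Old min = -3 at index 0
Change at index 0: -3 -> 11
Index 0 WAS the min and new value 11 > old min -3. Must rescan other elements to find the new min.
Needs rescan: yes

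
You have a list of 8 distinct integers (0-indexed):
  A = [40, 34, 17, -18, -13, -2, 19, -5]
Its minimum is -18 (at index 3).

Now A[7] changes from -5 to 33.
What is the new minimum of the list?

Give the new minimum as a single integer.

Answer: -18

Derivation:
Old min = -18 (at index 3)
Change: A[7] -5 -> 33
Changed element was NOT the old min.
  New min = min(old_min, new_val) = min(-18, 33) = -18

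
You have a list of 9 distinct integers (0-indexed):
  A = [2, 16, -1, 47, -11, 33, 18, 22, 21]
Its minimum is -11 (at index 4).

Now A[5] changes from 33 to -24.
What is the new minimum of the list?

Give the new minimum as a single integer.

Old min = -11 (at index 4)
Change: A[5] 33 -> -24
Changed element was NOT the old min.
  New min = min(old_min, new_val) = min(-11, -24) = -24

Answer: -24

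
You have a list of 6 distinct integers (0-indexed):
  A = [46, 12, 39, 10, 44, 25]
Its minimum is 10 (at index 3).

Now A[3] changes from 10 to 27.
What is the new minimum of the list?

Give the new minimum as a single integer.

Old min = 10 (at index 3)
Change: A[3] 10 -> 27
Changed element WAS the min. Need to check: is 27 still <= all others?
  Min of remaining elements: 12
  New min = min(27, 12) = 12

Answer: 12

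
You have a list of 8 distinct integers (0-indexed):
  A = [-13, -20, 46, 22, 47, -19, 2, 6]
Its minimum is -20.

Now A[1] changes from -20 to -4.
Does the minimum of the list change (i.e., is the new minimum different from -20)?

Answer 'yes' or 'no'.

Old min = -20
Change: A[1] -20 -> -4
Changed element was the min; new min must be rechecked.
New min = -19; changed? yes

Answer: yes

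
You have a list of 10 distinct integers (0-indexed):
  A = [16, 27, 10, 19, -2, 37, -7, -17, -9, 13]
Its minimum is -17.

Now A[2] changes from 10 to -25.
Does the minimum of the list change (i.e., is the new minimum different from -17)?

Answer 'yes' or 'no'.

Old min = -17
Change: A[2] 10 -> -25
Changed element was NOT the min; min changes only if -25 < -17.
New min = -25; changed? yes

Answer: yes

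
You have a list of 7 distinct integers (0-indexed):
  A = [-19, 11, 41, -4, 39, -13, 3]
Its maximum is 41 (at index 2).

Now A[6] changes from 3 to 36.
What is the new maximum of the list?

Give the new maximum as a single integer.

Answer: 41

Derivation:
Old max = 41 (at index 2)
Change: A[6] 3 -> 36
Changed element was NOT the old max.
  New max = max(old_max, new_val) = max(41, 36) = 41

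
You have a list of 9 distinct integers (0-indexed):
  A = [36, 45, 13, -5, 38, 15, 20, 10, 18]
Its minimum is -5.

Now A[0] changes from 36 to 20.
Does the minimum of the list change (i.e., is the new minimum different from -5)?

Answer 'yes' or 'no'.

Old min = -5
Change: A[0] 36 -> 20
Changed element was NOT the min; min changes only if 20 < -5.
New min = -5; changed? no

Answer: no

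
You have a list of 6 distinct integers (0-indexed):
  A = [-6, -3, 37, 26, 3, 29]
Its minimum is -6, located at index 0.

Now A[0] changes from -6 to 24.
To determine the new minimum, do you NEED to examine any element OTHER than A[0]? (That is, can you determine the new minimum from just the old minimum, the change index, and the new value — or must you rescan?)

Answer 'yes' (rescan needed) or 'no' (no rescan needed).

Answer: yes

Derivation:
Old min = -6 at index 0
Change at index 0: -6 -> 24
Index 0 WAS the min and new value 24 > old min -6. Must rescan other elements to find the new min.
Needs rescan: yes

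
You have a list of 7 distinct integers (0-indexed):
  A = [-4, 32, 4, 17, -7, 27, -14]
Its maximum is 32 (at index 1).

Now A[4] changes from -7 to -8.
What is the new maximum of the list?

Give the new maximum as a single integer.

Answer: 32

Derivation:
Old max = 32 (at index 1)
Change: A[4] -7 -> -8
Changed element was NOT the old max.
  New max = max(old_max, new_val) = max(32, -8) = 32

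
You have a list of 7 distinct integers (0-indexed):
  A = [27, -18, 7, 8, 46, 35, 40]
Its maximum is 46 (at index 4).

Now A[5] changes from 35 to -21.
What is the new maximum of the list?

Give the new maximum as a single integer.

Old max = 46 (at index 4)
Change: A[5] 35 -> -21
Changed element was NOT the old max.
  New max = max(old_max, new_val) = max(46, -21) = 46

Answer: 46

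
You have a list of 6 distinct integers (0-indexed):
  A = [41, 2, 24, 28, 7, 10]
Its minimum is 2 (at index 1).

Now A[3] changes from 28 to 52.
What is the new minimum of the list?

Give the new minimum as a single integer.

Old min = 2 (at index 1)
Change: A[3] 28 -> 52
Changed element was NOT the old min.
  New min = min(old_min, new_val) = min(2, 52) = 2

Answer: 2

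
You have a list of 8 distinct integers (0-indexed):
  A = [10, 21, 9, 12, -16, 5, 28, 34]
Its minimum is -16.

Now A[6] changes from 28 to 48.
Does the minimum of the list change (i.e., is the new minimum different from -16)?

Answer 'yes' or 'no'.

Old min = -16
Change: A[6] 28 -> 48
Changed element was NOT the min; min changes only if 48 < -16.
New min = -16; changed? no

Answer: no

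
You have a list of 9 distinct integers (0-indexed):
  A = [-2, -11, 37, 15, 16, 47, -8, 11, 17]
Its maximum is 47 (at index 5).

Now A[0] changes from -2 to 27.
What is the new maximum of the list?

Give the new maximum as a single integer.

Answer: 47

Derivation:
Old max = 47 (at index 5)
Change: A[0] -2 -> 27
Changed element was NOT the old max.
  New max = max(old_max, new_val) = max(47, 27) = 47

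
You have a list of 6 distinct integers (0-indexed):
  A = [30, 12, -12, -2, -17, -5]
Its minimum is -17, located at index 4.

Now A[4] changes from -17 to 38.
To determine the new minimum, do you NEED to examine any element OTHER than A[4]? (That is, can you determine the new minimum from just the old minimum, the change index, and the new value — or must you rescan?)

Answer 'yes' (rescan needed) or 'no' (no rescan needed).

Old min = -17 at index 4
Change at index 4: -17 -> 38
Index 4 WAS the min and new value 38 > old min -17. Must rescan other elements to find the new min.
Needs rescan: yes

Answer: yes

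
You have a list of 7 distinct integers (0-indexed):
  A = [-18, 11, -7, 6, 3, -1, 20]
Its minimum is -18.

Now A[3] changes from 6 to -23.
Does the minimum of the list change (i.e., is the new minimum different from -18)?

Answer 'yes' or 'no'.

Answer: yes

Derivation:
Old min = -18
Change: A[3] 6 -> -23
Changed element was NOT the min; min changes only if -23 < -18.
New min = -23; changed? yes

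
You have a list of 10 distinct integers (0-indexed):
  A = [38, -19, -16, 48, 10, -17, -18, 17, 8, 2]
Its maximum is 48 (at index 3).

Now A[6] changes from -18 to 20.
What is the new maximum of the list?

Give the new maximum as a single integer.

Answer: 48

Derivation:
Old max = 48 (at index 3)
Change: A[6] -18 -> 20
Changed element was NOT the old max.
  New max = max(old_max, new_val) = max(48, 20) = 48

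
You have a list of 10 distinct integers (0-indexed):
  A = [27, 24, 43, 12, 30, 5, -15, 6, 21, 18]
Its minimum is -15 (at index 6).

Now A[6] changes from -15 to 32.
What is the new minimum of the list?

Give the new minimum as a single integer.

Answer: 5

Derivation:
Old min = -15 (at index 6)
Change: A[6] -15 -> 32
Changed element WAS the min. Need to check: is 32 still <= all others?
  Min of remaining elements: 5
  New min = min(32, 5) = 5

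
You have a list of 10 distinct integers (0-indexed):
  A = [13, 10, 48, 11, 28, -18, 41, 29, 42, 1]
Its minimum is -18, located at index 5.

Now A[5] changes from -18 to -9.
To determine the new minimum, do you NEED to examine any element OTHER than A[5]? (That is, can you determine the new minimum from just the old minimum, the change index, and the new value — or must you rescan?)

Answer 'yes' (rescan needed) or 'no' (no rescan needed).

Old min = -18 at index 5
Change at index 5: -18 -> -9
Index 5 WAS the min and new value -9 > old min -18. Must rescan other elements to find the new min.
Needs rescan: yes

Answer: yes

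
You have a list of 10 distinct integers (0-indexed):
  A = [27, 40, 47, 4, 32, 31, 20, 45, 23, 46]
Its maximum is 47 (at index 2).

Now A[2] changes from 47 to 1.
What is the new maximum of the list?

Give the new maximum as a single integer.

Answer: 46

Derivation:
Old max = 47 (at index 2)
Change: A[2] 47 -> 1
Changed element WAS the max -> may need rescan.
  Max of remaining elements: 46
  New max = max(1, 46) = 46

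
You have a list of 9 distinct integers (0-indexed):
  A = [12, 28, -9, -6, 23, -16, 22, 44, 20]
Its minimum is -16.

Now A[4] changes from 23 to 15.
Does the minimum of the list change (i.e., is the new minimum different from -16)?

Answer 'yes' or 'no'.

Old min = -16
Change: A[4] 23 -> 15
Changed element was NOT the min; min changes only if 15 < -16.
New min = -16; changed? no

Answer: no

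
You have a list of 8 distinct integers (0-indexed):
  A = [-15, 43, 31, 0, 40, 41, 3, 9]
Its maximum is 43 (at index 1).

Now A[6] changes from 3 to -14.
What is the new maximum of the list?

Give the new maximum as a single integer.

Answer: 43

Derivation:
Old max = 43 (at index 1)
Change: A[6] 3 -> -14
Changed element was NOT the old max.
  New max = max(old_max, new_val) = max(43, -14) = 43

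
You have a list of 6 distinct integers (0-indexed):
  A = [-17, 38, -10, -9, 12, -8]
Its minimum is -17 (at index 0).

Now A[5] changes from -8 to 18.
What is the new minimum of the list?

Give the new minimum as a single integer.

Old min = -17 (at index 0)
Change: A[5] -8 -> 18
Changed element was NOT the old min.
  New min = min(old_min, new_val) = min(-17, 18) = -17

Answer: -17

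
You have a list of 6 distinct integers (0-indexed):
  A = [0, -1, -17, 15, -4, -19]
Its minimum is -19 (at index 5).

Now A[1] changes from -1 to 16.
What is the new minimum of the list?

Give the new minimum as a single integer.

Old min = -19 (at index 5)
Change: A[1] -1 -> 16
Changed element was NOT the old min.
  New min = min(old_min, new_val) = min(-19, 16) = -19

Answer: -19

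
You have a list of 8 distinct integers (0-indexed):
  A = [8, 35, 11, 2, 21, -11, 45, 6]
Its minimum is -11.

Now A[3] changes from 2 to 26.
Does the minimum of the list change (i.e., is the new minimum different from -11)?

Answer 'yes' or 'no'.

Old min = -11
Change: A[3] 2 -> 26
Changed element was NOT the min; min changes only if 26 < -11.
New min = -11; changed? no

Answer: no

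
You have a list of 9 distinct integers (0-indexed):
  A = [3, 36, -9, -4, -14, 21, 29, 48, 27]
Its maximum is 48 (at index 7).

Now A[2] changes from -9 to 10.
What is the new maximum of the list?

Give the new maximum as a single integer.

Old max = 48 (at index 7)
Change: A[2] -9 -> 10
Changed element was NOT the old max.
  New max = max(old_max, new_val) = max(48, 10) = 48

Answer: 48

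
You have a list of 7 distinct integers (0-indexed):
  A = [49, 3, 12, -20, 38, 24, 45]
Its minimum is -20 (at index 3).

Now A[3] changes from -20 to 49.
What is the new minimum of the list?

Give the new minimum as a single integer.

Answer: 3

Derivation:
Old min = -20 (at index 3)
Change: A[3] -20 -> 49
Changed element WAS the min. Need to check: is 49 still <= all others?
  Min of remaining elements: 3
  New min = min(49, 3) = 3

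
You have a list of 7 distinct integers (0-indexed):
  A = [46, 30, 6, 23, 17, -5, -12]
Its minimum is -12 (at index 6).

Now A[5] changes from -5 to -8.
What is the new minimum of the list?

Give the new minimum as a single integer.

Answer: -12

Derivation:
Old min = -12 (at index 6)
Change: A[5] -5 -> -8
Changed element was NOT the old min.
  New min = min(old_min, new_val) = min(-12, -8) = -12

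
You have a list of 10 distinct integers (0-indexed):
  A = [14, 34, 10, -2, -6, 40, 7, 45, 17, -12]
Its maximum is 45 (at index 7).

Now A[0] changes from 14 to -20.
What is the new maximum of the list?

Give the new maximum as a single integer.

Answer: 45

Derivation:
Old max = 45 (at index 7)
Change: A[0] 14 -> -20
Changed element was NOT the old max.
  New max = max(old_max, new_val) = max(45, -20) = 45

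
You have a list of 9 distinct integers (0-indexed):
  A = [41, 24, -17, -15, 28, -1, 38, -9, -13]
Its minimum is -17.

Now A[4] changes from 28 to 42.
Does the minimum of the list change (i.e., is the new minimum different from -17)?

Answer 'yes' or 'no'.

Answer: no

Derivation:
Old min = -17
Change: A[4] 28 -> 42
Changed element was NOT the min; min changes only if 42 < -17.
New min = -17; changed? no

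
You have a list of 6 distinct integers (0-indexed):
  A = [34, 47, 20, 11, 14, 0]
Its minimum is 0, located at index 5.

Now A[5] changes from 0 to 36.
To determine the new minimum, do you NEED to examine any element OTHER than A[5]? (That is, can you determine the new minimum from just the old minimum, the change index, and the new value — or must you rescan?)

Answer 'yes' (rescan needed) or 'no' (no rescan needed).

Answer: yes

Derivation:
Old min = 0 at index 5
Change at index 5: 0 -> 36
Index 5 WAS the min and new value 36 > old min 0. Must rescan other elements to find the new min.
Needs rescan: yes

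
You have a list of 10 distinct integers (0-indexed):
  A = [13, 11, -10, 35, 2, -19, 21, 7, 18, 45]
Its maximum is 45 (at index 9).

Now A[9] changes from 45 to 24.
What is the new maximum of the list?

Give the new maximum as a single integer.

Answer: 35

Derivation:
Old max = 45 (at index 9)
Change: A[9] 45 -> 24
Changed element WAS the max -> may need rescan.
  Max of remaining elements: 35
  New max = max(24, 35) = 35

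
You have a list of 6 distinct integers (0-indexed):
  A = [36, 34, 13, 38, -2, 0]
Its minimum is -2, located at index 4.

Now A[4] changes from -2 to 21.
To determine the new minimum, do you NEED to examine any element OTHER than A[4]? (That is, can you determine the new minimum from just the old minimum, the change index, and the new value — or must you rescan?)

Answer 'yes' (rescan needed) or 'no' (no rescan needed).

Answer: yes

Derivation:
Old min = -2 at index 4
Change at index 4: -2 -> 21
Index 4 WAS the min and new value 21 > old min -2. Must rescan other elements to find the new min.
Needs rescan: yes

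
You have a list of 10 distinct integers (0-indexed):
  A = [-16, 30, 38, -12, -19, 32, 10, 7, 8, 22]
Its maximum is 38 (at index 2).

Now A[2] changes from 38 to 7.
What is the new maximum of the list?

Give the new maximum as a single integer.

Old max = 38 (at index 2)
Change: A[2] 38 -> 7
Changed element WAS the max -> may need rescan.
  Max of remaining elements: 32
  New max = max(7, 32) = 32

Answer: 32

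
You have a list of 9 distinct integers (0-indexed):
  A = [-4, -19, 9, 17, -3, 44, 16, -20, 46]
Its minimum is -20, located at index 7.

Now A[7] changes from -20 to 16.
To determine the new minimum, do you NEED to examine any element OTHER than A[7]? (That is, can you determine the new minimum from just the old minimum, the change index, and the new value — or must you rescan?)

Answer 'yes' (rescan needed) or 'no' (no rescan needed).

Old min = -20 at index 7
Change at index 7: -20 -> 16
Index 7 WAS the min and new value 16 > old min -20. Must rescan other elements to find the new min.
Needs rescan: yes

Answer: yes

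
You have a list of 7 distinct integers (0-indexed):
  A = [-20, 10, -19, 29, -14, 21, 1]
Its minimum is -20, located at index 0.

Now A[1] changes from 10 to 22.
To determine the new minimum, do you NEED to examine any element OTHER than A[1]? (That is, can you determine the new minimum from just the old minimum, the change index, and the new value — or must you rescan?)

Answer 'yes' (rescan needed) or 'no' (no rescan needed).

Answer: no

Derivation:
Old min = -20 at index 0
Change at index 1: 10 -> 22
Index 1 was NOT the min. New min = min(-20, 22). No rescan of other elements needed.
Needs rescan: no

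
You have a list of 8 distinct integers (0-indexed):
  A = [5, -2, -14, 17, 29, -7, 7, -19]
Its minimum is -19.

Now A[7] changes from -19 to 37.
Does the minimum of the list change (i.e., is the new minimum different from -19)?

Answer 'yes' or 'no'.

Old min = -19
Change: A[7] -19 -> 37
Changed element was the min; new min must be rechecked.
New min = -14; changed? yes

Answer: yes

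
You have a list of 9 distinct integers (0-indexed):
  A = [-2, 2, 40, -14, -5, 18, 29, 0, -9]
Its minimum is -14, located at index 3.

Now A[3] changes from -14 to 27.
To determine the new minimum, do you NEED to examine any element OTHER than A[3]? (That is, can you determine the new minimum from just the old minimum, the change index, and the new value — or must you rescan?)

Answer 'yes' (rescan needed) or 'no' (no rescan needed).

Old min = -14 at index 3
Change at index 3: -14 -> 27
Index 3 WAS the min and new value 27 > old min -14. Must rescan other elements to find the new min.
Needs rescan: yes

Answer: yes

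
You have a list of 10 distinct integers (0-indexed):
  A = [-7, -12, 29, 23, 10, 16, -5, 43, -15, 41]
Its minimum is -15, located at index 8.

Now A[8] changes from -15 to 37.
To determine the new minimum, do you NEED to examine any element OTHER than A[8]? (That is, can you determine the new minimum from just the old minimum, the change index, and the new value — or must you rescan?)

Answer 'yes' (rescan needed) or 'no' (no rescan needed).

Old min = -15 at index 8
Change at index 8: -15 -> 37
Index 8 WAS the min and new value 37 > old min -15. Must rescan other elements to find the new min.
Needs rescan: yes

Answer: yes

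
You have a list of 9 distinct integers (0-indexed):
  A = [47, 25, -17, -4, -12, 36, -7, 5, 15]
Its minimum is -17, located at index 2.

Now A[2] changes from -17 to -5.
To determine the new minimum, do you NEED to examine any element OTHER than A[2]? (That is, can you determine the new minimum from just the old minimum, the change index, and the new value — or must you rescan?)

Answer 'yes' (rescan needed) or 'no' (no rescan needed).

Old min = -17 at index 2
Change at index 2: -17 -> -5
Index 2 WAS the min and new value -5 > old min -17. Must rescan other elements to find the new min.
Needs rescan: yes

Answer: yes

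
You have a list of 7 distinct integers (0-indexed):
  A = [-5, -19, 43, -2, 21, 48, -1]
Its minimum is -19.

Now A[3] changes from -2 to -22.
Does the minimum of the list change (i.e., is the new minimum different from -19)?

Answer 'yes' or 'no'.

Answer: yes

Derivation:
Old min = -19
Change: A[3] -2 -> -22
Changed element was NOT the min; min changes only if -22 < -19.
New min = -22; changed? yes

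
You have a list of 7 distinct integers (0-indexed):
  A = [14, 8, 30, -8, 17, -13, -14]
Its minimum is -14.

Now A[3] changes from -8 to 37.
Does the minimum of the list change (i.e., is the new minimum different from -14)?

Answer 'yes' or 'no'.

Old min = -14
Change: A[3] -8 -> 37
Changed element was NOT the min; min changes only if 37 < -14.
New min = -14; changed? no

Answer: no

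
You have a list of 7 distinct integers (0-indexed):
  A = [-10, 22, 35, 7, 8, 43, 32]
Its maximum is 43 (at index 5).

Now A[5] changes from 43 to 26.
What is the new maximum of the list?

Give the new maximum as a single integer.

Old max = 43 (at index 5)
Change: A[5] 43 -> 26
Changed element WAS the max -> may need rescan.
  Max of remaining elements: 35
  New max = max(26, 35) = 35

Answer: 35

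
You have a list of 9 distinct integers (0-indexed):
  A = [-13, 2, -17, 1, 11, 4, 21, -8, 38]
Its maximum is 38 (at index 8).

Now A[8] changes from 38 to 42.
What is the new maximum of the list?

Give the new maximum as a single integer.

Old max = 38 (at index 8)
Change: A[8] 38 -> 42
Changed element WAS the max -> may need rescan.
  Max of remaining elements: 21
  New max = max(42, 21) = 42

Answer: 42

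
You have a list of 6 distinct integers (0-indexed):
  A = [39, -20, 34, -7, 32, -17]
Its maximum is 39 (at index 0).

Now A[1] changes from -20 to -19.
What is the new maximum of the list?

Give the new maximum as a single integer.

Old max = 39 (at index 0)
Change: A[1] -20 -> -19
Changed element was NOT the old max.
  New max = max(old_max, new_val) = max(39, -19) = 39

Answer: 39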